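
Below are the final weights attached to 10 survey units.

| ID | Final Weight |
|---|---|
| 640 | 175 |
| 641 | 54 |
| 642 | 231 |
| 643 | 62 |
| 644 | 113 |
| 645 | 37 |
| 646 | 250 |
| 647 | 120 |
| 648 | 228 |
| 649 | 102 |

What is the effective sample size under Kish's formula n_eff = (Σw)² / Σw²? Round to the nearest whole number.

Σ wᵢ = 175 + 54 + 231 + 62 + 113 + 37 + 250 + 120 + 228 + 102 = 1372
Σ wᵢ² = 30625 + 2916 + 53361 + 3844 + 12769 + 1369 + 62500 + 14400 + 51984 + 10404 = 244172
n_eff = 1372² / 244172 = 1882384 / 244172 = 7.7092541

8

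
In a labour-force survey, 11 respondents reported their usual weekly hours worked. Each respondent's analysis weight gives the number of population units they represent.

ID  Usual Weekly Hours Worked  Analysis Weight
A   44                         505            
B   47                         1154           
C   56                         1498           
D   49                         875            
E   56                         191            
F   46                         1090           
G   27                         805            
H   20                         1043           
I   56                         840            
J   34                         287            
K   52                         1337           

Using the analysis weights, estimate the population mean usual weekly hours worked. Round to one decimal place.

45.0

Weighted sum = 44×505 + 47×1154 + 56×1498 + 49×875 + 56×191 + 46×1090 + 27×805 + 20×1043 + 56×840 + 34×287 + 52×1337
  = 432974
Sum of weights = 9625
Weighted mean = 432974 / 9625 = 44.984312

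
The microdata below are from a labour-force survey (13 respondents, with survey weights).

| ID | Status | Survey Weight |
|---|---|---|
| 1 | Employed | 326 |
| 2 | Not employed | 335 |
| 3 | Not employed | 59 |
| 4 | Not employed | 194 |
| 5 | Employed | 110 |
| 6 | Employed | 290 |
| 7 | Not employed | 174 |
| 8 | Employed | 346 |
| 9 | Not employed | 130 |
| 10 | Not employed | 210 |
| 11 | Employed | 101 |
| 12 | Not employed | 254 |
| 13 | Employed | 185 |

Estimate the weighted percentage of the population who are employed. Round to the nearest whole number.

Sum of weights for 'Employed' = 326 + 110 + 290 + 346 + 101 + 185 = 1358
Total weight = 2714
Weighted proportion = 1358 / 2714 = 0.50036846 → 50.036846%

50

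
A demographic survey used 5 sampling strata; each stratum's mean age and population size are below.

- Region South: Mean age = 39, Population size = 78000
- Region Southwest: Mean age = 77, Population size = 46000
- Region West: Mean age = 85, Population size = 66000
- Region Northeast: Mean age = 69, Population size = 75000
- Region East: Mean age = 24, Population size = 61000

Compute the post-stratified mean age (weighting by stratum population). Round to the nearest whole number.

Σ Nₕ·x̄ₕ = 39×78000 + 77×46000 + 85×66000 + 69×75000 + 24×61000
  = 3042000 + 3542000 + 5610000 + 5175000 + 1464000 = 18833000
Σ Nₕ = 78000 + 46000 + 66000 + 75000 + 61000 = 326000
Overall mean = 18833000 / 326000 = 57.769939

58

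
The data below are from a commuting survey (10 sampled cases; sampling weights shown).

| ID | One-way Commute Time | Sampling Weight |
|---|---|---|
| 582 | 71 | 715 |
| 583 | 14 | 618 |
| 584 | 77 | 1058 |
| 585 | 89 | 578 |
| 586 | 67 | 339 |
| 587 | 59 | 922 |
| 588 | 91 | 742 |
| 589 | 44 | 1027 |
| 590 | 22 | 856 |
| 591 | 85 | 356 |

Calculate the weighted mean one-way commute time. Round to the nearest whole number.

Weighted sum = 71×715 + 14×618 + 77×1058 + 89×578 + 67×339 + 59×922 + 91×742 + 44×1027 + 22×856 + 85×356
  = 50765 + 8652 + 81466 + 51442 + 22713 + 54398 + 67522 + 45188 + 18832 + 30260 = 431238
Sum of weights = 715 + 618 + 1058 + 578 + 339 + 922 + 742 + 1027 + 856 + 356 = 7211
Weighted mean = 431238 / 7211 = 59.802801

60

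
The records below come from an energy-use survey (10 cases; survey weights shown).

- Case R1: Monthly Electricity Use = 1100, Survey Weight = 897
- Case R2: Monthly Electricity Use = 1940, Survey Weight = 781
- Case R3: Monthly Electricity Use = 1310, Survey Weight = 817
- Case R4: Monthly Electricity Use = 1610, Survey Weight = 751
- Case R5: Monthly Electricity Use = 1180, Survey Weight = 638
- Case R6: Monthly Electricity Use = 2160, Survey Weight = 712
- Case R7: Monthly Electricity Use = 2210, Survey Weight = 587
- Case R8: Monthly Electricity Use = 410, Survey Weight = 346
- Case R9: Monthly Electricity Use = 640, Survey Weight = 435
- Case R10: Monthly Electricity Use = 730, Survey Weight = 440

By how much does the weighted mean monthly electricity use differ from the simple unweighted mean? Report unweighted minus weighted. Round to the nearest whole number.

Unweighted sum = 13290
Unweighted mean = 13290 / 10 = 1329
Weighted sum = 1100×897 + 1940×781 + 1310×817 + 1610×751 + 1180×638 + 2160×712 + 2210×587 + 410×346 + 640×435 + 730×440
  = 986700 + 1515140 + 1070270 + 1209110 + 752840 + 1537920 + 1297270 + 141860 + 278400 + 321200 = 9110710
Sum of weights = 897 + 781 + 817 + 751 + 638 + 712 + 587 + 346 + 435 + 440 = 6404
Weighted mean = 9110710 / 6404 = 1422.6593
Difference (unweighted minus weighted) = -93.659275

-94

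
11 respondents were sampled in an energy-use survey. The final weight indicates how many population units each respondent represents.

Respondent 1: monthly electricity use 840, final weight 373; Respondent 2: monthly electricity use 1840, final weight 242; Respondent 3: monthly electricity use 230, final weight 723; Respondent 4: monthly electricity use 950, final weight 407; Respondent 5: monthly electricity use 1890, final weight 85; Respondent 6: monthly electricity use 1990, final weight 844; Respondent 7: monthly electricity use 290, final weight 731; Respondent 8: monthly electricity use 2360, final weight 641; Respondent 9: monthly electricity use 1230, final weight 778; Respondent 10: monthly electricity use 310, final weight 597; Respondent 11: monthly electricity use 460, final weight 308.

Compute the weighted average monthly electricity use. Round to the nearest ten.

Weighted sum = 840×373 + 1840×242 + 230×723 + 950×407 + 1890×85 + 1990×844 + 290×731 + 2360×641 + 1230×778 + 310×597 + 460×308
  = 6160190
Sum of weights = 373 + 242 + 723 + 407 + 85 + 844 + 731 + 641 + 778 + 597 + 308 = 5729
Weighted mean = 6160190 / 5729 = 1075.2644

1080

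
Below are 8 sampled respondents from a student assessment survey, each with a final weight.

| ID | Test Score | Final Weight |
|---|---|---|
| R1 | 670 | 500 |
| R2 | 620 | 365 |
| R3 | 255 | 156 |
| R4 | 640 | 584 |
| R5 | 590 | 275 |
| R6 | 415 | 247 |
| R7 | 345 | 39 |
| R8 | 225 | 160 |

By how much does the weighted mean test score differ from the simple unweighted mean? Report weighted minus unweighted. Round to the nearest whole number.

Unweighted sum = 3760
Unweighted mean = 3760 / 8 = 470
Weighted sum = 670×500 + 620×365 + 255×156 + 640×584 + 590×275 + 415×247 + 345×39 + 225×160
  = 1289050
Sum of weights = 500 + 365 + 156 + 584 + 275 + 247 + 39 + 160 = 2326
Weighted mean = 1289050 / 2326 = 554.19175
Difference (weighted minus unweighted) = 84.191745

84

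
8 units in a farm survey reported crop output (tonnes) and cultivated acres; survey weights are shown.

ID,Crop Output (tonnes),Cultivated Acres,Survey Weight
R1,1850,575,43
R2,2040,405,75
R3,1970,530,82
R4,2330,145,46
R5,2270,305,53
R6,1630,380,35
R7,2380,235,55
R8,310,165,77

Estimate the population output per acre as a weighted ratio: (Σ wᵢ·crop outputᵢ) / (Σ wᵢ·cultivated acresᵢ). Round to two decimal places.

5.20

Σ wᵢ·y = 833400
Σ wᵢ·x = 575×43 + 405×75 + 530×82 + 145×46 + 305×53 + 380×35 + 235×55 + 165×77
  = 24725 + 30375 + 43460 + 6670 + 16165 + 13300 + 12925 + 12705 = 160325
Ratio = 833400 / 160325 = 5.1981912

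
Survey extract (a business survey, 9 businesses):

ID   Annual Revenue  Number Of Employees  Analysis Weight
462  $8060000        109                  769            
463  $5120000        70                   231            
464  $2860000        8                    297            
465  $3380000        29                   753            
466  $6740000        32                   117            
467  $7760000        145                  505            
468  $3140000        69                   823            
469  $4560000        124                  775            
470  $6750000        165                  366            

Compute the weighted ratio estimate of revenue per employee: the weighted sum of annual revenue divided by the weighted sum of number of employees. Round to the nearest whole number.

58081

Σ wᵢ·y = 8060000×769 + 5120000×231 + 2860000×297 + 3380000×753 + 6740000×117 + 7760000×505 + 3140000×823 + 4560000×775 + 6750000×366
  = 6198140000 + 1182720000 + 849420000 + 2545140000 + 788580000 + 3918800000 + 2584220000 + 3534000000 + 2470500000 = 24071520000
Σ wᵢ·x = 109×769 + 70×231 + 8×297 + 29×753 + 32×117 + 145×505 + 69×823 + 124×775 + 165×366
  = 83821 + 16170 + 2376 + 21837 + 3744 + 73225 + 56787 + 96100 + 60390 = 414450
Ratio = 24071520000 / 414450 = 58080.637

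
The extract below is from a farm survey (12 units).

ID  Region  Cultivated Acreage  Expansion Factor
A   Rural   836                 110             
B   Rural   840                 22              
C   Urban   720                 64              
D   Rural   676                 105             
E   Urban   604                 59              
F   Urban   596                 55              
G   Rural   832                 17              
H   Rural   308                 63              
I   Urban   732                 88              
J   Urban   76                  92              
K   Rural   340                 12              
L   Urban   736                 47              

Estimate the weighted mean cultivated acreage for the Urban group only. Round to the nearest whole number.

Urban rows: C, E, F, I, J, L
Weighted sum = 720×64 + 604×59 + 596×55 + 732×88 + 76×92 + 736×47
  = 46080 + 35636 + 32780 + 64416 + 6992 + 34592 = 220496
Sum of weights = 405
Weighted mean = 220496 / 405 = 544.43457

544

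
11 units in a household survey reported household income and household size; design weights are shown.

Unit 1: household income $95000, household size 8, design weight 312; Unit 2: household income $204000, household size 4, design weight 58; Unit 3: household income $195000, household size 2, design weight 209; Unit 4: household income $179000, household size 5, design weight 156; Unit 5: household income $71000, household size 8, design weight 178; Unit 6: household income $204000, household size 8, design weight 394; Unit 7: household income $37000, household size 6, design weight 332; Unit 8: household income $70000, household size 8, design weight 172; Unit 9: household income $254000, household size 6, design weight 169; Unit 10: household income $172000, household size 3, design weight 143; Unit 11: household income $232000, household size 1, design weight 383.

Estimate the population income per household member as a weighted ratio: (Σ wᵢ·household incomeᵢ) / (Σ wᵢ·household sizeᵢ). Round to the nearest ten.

Σ wᵢ·y = 95000×312 + 204000×58 + 195000×209 + 179000×156 + 71000×178 + 204000×394 + 37000×332 + 70000×172 + 254000×169 + 172000×143 + 232000×383
  = 29640000 + 11832000 + 40755000 + 27924000 + 12638000 + 80376000 + 12284000 + 12040000 + 42926000 + 24596000 + 88856000 = 383867000
Σ wᵢ·x = 8×312 + 4×58 + 2×209 + 5×156 + 8×178 + 8×394 + 6×332 + 8×172 + 6×169 + 3×143 + 1×383
  = 2496 + 232 + 418 + 780 + 1424 + 3152 + 1992 + 1376 + 1014 + 429 + 383 = 13696
Ratio = 383867000 / 13696 = 28027.672

28030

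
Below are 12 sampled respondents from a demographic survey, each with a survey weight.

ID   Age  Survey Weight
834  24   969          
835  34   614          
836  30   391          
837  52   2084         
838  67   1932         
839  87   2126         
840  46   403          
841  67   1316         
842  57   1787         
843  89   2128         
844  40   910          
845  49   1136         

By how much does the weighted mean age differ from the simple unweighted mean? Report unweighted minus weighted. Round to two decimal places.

-7.82

Unweighted sum = 24 + 34 + 30 + 52 + 67 + 87 + 46 + 67 + 57 + 89 + 40 + 49 = 642
Unweighted mean = 642 / 12 = 53.5
Weighted sum = 24×969 + 34×614 + 30×391 + 52×2084 + 67×1932 + 87×2126 + 46×403 + 67×1316 + 57×1787 + 89×2128 + 40×910 + 49×1136
  = 23256 + 20876 + 11730 + 108368 + 129444 + 184962 + 18538 + 88172 + 101859 + 189392 + 36400 + 55664 = 968661
Sum of weights = 969 + 614 + 391 + 2084 + 1932 + 2126 + 403 + 1316 + 1787 + 2128 + 910 + 1136 = 15796
Weighted mean = 968661 / 15796 = 61.323183
Difference (unweighted minus weighted) = -7.8231831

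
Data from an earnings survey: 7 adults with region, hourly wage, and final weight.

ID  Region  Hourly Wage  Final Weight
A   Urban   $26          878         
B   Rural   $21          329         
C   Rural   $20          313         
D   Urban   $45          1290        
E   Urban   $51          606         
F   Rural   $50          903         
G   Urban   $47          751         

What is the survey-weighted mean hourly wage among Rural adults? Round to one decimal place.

Rural rows: B, C, F
Weighted sum = 58319
Sum of weights = 329 + 313 + 903 = 1545
Weighted mean = 58319 / 1545 = 37.746926

37.7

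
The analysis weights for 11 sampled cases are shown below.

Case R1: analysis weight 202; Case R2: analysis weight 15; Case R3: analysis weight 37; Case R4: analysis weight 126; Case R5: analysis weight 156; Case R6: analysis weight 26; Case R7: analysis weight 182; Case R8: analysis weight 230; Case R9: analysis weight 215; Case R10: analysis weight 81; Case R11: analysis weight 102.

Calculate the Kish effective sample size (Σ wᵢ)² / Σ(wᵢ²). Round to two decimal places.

Σ wᵢ = 202 + 15 + 37 + 126 + 156 + 26 + 182 + 230 + 215 + 81 + 102 = 1372
Σ wᵢ² = 232500
n_eff = 1372² / 232500 = 1882384 / 232500 = 8.0962753

8.10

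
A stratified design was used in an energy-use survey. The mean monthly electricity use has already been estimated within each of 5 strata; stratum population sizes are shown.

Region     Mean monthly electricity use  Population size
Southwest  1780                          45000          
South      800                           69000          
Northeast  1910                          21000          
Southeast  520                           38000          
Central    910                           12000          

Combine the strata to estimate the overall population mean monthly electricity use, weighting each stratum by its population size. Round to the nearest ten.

1110

Σ Nₕ·x̄ₕ = 1780×45000 + 800×69000 + 1910×21000 + 520×38000 + 910×12000
  = 80100000 + 55200000 + 40110000 + 19760000 + 10920000 = 206090000
Σ Nₕ = 45000 + 69000 + 21000 + 38000 + 12000 = 185000
Overall mean = 206090000 / 185000 = 1114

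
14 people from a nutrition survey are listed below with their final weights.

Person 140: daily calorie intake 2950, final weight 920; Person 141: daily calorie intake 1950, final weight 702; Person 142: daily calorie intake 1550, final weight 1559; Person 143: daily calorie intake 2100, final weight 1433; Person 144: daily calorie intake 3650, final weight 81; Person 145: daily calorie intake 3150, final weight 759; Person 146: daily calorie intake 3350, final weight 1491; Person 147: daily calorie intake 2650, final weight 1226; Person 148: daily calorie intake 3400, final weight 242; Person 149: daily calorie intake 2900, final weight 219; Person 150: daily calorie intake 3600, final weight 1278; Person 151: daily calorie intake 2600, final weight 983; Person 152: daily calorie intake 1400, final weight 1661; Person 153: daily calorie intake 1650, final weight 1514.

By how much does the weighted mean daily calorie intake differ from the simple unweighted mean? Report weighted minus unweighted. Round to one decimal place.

Unweighted sum = 36900
Unweighted mean = 36900 / 14 = 2635.7143
Weighted sum = 33876900
Sum of weights = 14068
Weighted mean = 33876900 / 14068 = 2408.0822
Difference (weighted minus unweighted) = -227.63211

-227.6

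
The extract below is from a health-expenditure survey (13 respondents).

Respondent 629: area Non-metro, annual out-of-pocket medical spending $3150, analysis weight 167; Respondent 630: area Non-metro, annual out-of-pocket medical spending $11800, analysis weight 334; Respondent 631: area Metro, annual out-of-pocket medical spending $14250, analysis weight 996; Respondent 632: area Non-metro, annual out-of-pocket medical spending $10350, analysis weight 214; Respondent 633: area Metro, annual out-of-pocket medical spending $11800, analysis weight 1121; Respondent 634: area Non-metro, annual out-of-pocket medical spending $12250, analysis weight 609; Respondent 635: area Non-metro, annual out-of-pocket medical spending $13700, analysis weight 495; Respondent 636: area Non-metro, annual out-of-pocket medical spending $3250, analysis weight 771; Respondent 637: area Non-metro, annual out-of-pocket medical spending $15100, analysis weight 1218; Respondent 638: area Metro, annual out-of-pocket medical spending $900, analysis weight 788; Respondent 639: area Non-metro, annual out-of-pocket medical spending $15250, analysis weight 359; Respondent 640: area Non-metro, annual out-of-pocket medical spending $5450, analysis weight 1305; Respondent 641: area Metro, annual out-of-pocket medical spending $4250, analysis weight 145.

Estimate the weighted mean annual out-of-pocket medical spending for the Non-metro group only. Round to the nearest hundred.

9900

Non-metro rows: 629, 630, 632, 634, 635, 636, 637, 639, 640
Weighted sum = 3150×167 + 11800×334 + 10350×214 + 12250×609 + 13700×495 + 3250×771 + 15100×1218 + 15250×359 + 5450×1305
  = 54408450
Sum of weights = 167 + 334 + 214 + 609 + 495 + 771 + 1218 + 359 + 1305 = 5472
Weighted mean = 54408450 / 5472 = 9943.0647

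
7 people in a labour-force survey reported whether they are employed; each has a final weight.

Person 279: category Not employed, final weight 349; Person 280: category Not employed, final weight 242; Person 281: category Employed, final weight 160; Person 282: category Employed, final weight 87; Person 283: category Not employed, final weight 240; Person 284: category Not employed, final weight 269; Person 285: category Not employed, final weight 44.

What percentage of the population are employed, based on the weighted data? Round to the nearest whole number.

Sum of weights for 'Employed' = 160 + 87 = 247
Total weight = 349 + 242 + 160 + 87 + 240 + 269 + 44 = 1391
Weighted proportion = 247 / 1391 = 0.17757009 → 17.757009%

18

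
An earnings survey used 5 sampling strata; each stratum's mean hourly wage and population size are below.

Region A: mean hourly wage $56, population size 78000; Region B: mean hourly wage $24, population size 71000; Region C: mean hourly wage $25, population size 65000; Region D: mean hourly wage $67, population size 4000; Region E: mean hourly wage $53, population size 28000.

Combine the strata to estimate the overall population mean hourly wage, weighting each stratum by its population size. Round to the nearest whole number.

38

Σ Nₕ·x̄ₕ = 56×78000 + 24×71000 + 25×65000 + 67×4000 + 53×28000
  = 4368000 + 1704000 + 1625000 + 268000 + 1484000 = 9449000
Σ Nₕ = 246000
Overall mean = 9449000 / 246000 = 38.410569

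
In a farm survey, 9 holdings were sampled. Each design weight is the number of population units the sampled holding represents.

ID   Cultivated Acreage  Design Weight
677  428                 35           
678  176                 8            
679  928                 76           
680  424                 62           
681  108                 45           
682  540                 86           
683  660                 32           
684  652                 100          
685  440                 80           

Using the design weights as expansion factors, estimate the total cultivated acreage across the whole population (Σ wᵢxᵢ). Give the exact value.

Weighted total = 428×35 + 176×8 + 928×76 + 424×62 + 108×45 + 540×86 + 660×32 + 652×100 + 440×80
  = 286024

286024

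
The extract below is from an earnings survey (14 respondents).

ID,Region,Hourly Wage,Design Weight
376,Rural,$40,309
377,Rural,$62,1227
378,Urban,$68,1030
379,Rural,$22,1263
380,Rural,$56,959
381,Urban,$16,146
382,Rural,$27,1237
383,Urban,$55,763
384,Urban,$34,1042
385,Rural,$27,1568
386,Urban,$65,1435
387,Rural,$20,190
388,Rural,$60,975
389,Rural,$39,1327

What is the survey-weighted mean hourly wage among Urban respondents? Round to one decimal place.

Urban rows: 378, 381, 383, 384, 386
Weighted sum = 68×1030 + 16×146 + 55×763 + 34×1042 + 65×1435
  = 70040 + 2336 + 41965 + 35428 + 93275 = 243044
Sum of weights = 1030 + 146 + 763 + 1042 + 1435 = 4416
Weighted mean = 243044 / 4416 = 55.037138

55.0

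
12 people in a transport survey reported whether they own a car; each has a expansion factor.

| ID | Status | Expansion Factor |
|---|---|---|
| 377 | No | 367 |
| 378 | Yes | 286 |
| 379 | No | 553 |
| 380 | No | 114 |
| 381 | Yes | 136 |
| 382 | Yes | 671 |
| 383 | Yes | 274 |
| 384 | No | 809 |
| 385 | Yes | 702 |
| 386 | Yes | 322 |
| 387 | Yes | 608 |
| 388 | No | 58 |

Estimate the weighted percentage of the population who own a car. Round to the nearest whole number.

61

Sum of weights for 'Yes' = 286 + 136 + 671 + 274 + 702 + 322 + 608 = 2999
Total weight = 367 + 286 + 553 + 114 + 136 + 671 + 274 + 809 + 702 + 322 + 608 + 58 = 4900
Weighted proportion = 2999 / 4900 = 0.61204082 → 61.204082%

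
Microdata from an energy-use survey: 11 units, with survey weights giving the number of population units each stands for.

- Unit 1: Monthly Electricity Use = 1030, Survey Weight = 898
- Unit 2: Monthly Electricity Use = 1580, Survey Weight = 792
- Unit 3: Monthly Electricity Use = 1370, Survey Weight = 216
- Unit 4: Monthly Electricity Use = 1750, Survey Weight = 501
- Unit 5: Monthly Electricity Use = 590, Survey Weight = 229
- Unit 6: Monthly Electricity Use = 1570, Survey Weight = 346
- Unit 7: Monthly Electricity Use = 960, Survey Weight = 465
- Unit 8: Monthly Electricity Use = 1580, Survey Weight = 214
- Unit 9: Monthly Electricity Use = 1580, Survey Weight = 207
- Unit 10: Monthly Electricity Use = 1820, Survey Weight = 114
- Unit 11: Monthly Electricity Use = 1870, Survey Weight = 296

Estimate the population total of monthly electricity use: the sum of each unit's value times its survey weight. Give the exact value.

5899880

Weighted total = 1030×898 + 1580×792 + 1370×216 + 1750×501 + 590×229 + 1570×346 + 960×465 + 1580×214 + 1580×207 + 1820×114 + 1870×296
  = 924940 + 1251360 + 295920 + 876750 + 135110 + 543220 + 446400 + 338120 + 327060 + 207480 + 553520 = 5899880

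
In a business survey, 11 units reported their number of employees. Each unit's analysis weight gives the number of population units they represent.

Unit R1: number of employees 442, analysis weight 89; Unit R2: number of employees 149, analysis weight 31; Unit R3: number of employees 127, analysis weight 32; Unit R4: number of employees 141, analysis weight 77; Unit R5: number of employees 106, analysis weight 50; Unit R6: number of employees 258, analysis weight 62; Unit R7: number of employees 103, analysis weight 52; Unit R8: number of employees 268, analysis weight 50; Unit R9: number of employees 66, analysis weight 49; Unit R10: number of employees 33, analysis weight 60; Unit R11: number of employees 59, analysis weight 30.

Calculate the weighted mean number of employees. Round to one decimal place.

Weighted sum = 442×89 + 149×31 + 127×32 + 141×77 + 106×50 + 258×62 + 103×52 + 268×50 + 66×49 + 33×60 + 59×30
  = 39338 + 4619 + 4064 + 10857 + 5300 + 15996 + 5356 + 13400 + 3234 + 1980 + 1770 = 105914
Sum of weights = 89 + 31 + 32 + 77 + 50 + 62 + 52 + 50 + 49 + 60 + 30 = 582
Weighted mean = 105914 / 582 = 181.98282

182.0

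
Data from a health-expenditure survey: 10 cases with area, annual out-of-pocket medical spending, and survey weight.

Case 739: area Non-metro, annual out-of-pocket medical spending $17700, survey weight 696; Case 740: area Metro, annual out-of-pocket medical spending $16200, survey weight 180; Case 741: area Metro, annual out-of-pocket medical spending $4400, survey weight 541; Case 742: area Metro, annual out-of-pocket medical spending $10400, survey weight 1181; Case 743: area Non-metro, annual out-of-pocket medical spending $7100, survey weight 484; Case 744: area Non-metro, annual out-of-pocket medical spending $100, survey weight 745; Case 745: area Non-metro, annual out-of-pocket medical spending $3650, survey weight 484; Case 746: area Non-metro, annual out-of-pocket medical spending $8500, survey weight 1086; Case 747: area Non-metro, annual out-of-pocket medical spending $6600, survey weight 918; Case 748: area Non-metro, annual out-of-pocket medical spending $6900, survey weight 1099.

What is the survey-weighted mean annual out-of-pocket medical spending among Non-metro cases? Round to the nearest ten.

7340

Non-metro rows: 739, 743, 744, 745, 746, 747, 748
Weighted sum = 17700×696 + 7100×484 + 100×745 + 3650×484 + 8500×1086 + 6600×918 + 6900×1099
  = 40469600
Sum of weights = 5512
Weighted mean = 40469600 / 5512 = 7342.09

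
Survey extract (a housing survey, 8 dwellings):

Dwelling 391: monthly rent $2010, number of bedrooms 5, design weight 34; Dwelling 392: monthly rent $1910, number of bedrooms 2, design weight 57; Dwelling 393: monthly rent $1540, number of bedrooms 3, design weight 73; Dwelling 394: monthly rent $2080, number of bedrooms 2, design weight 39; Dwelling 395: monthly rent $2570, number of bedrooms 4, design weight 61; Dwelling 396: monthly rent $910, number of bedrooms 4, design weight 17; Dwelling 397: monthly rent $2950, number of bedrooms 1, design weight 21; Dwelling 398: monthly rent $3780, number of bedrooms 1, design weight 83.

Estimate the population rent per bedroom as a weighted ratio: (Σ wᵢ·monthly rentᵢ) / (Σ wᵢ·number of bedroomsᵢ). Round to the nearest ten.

Σ wᵢ·y = 2010×34 + 1910×57 + 1540×73 + 2080×39 + 2570×61 + 910×17 + 2950×21 + 3780×83
  = 68340 + 108870 + 112420 + 81120 + 156770 + 15470 + 61950 + 313740 = 918680
Σ wᵢ·x = 5×34 + 2×57 + 3×73 + 2×39 + 4×61 + 4×17 + 1×21 + 1×83
  = 170 + 114 + 219 + 78 + 244 + 68 + 21 + 83 = 997
Ratio = 918680 / 997 = 921.44433

920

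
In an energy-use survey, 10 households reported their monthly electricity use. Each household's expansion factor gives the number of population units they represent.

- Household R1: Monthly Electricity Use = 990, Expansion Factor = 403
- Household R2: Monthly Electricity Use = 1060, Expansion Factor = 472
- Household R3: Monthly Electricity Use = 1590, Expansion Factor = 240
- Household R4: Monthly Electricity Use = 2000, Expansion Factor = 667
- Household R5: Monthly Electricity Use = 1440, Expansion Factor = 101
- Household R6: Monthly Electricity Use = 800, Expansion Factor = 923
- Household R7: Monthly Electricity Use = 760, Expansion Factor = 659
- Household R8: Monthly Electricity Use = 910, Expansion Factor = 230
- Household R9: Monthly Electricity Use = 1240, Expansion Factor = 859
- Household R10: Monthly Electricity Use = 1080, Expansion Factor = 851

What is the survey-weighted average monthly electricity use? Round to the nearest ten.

Weighted sum = 990×403 + 1060×472 + 1590×240 + 2000×667 + 1440×101 + 800×923 + 760×659 + 910×230 + 1240×859 + 1080×851
  = 398970 + 500320 + 381600 + 1334000 + 145440 + 738400 + 500840 + 209300 + 1065160 + 919080 = 6193110
Sum of weights = 403 + 472 + 240 + 667 + 101 + 923 + 659 + 230 + 859 + 851 = 5405
Weighted mean = 6193110 / 5405 = 1145.8113

1150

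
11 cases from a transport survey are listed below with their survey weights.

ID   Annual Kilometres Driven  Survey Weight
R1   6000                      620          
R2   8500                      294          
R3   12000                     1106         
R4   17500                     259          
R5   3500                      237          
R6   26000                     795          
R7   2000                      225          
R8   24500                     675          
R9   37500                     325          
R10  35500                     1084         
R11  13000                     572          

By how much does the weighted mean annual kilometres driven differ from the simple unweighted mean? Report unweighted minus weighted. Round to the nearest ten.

-2570

Unweighted sum = 186000
Unweighted mean = 186000 / 11 = 16909.091
Weighted sum = 6000×620 + 8500×294 + 12000×1106 + 17500×259 + 3500×237 + 26000×795 + 2000×225 + 24500×675 + 37500×325 + 35500×1084 + 13000×572
  = 3720000 + 2499000 + 13272000 + 4532500 + 829500 + 20670000 + 450000 + 16537500 + 12187500 + 38482000 + 7436000 = 120616000
Sum of weights = 620 + 294 + 1106 + 259 + 237 + 795 + 225 + 675 + 325 + 1084 + 572 = 6192
Weighted mean = 120616000 / 6192 = 19479.328
Difference (unweighted minus weighted) = -2570.2373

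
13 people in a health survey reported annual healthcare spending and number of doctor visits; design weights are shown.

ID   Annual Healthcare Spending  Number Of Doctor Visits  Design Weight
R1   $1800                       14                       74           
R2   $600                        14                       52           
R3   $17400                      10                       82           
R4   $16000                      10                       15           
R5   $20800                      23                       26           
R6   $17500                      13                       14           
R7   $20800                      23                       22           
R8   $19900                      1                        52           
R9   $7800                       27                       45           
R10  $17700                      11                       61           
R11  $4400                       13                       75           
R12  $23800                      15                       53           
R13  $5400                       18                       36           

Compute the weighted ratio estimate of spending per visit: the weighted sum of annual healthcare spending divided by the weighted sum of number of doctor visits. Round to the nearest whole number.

Σ wᵢ·y = 7325900
Σ wᵢ·x = 8376
Ratio = 7325900 / 8376 = 874.62989

875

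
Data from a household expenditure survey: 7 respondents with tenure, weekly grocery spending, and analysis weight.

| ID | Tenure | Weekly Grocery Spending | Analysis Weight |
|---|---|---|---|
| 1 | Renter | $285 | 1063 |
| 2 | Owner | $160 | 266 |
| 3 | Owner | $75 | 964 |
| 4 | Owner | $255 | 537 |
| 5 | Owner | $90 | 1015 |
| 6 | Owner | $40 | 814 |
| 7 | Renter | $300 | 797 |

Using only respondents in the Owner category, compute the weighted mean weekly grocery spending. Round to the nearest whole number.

104

Owner rows: 2, 3, 4, 5, 6
Weighted sum = 160×266 + 75×964 + 255×537 + 90×1015 + 40×814
  = 42560 + 72300 + 136935 + 91350 + 32560 = 375705
Sum of weights = 266 + 964 + 537 + 1015 + 814 = 3596
Weighted mean = 375705 / 3596 = 104.47859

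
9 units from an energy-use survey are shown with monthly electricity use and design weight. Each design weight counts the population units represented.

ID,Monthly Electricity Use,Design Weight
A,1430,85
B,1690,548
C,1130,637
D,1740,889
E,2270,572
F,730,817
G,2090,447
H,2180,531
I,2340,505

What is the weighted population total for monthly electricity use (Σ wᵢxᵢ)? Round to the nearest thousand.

8483000

Weighted total = 1430×85 + 1690×548 + 1130×637 + 1740×889 + 2270×572 + 730×817 + 2090×447 + 2180×531 + 2340×505
  = 121550 + 926120 + 719810 + 1546860 + 1298440 + 596410 + 934230 + 1157580 + 1181700 = 8482700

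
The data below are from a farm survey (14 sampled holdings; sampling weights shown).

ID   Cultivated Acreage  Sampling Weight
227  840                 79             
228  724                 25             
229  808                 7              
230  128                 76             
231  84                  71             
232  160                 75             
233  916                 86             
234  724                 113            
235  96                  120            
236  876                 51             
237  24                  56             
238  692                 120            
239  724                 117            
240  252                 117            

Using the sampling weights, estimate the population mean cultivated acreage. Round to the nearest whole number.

479

Weighted sum = 533168
Sum of weights = 1113
Weighted mean = 533168 / 1113 = 479.03684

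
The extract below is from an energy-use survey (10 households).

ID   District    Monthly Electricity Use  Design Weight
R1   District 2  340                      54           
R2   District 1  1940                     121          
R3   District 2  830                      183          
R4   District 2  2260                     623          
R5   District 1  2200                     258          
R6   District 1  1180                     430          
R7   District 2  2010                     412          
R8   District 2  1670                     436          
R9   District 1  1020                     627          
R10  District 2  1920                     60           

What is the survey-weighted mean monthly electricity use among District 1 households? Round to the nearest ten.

1360

District 1 rows: R2, R5, R6, R9
Weighted sum = 1940×121 + 2200×258 + 1180×430 + 1020×627
  = 234740 + 567600 + 507400 + 639540 = 1949280
Sum of weights = 121 + 258 + 430 + 627 = 1436
Weighted mean = 1949280 / 1436 = 1357.4373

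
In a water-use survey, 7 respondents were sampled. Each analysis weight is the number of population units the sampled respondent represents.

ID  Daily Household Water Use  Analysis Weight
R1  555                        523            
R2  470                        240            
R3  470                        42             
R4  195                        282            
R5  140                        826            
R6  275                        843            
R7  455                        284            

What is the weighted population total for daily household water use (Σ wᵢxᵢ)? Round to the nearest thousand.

Weighted total = 555×523 + 470×240 + 470×42 + 195×282 + 140×826 + 275×843 + 455×284
  = 290265 + 112800 + 19740 + 54990 + 115640 + 231825 + 129220 = 954480

954000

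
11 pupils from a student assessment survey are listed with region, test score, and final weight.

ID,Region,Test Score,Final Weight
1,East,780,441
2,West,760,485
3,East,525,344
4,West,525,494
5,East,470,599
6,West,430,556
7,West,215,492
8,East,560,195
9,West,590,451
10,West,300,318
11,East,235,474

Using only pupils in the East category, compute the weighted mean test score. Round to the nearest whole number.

500

East rows: 1, 3, 5, 8, 11
Weighted sum = 780×441 + 525×344 + 470×599 + 560×195 + 235×474
  = 343980 + 180600 + 281530 + 109200 + 111390 = 1026700
Sum of weights = 441 + 344 + 599 + 195 + 474 = 2053
Weighted mean = 1026700 / 2053 = 500.09742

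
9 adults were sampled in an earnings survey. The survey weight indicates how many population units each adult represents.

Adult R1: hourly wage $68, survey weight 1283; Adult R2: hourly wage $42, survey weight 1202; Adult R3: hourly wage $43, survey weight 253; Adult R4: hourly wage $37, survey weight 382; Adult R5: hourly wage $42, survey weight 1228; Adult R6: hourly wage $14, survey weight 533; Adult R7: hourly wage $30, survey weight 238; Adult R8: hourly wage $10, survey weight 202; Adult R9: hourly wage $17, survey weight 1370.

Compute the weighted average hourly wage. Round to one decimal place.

38.0

Weighted sum = 68×1283 + 42×1202 + 43×253 + 37×382 + 42×1228 + 14×533 + 30×238 + 10×202 + 17×1370
  = 254229
Sum of weights = 6691
Weighted mean = 254229 / 6691 = 37.995666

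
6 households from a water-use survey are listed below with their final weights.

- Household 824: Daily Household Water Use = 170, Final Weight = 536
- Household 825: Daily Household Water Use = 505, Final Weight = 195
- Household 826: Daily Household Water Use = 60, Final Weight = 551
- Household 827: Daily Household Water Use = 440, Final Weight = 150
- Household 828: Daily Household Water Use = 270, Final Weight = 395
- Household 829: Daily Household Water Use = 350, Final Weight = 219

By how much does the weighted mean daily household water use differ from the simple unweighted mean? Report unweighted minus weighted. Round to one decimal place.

Unweighted sum = 170 + 505 + 60 + 440 + 270 + 350 = 1795
Unweighted mean = 1795 / 6 = 299.16667
Weighted sum = 170×536 + 505×195 + 60×551 + 440×150 + 270×395 + 350×219
  = 91120 + 98475 + 33060 + 66000 + 106650 + 76650 = 471955
Sum of weights = 2046
Weighted mean = 471955 / 2046 = 230.67204
Difference (unweighted minus weighted) = 68.494624

68.5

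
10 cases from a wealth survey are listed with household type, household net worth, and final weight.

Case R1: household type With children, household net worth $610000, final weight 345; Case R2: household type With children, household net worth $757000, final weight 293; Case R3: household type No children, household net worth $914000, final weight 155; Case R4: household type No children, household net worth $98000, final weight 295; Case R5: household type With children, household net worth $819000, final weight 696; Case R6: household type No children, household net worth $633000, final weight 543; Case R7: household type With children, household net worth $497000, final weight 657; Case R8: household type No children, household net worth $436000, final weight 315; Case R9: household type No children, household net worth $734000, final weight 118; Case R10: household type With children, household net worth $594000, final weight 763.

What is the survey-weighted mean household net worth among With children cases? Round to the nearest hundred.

647100

With children rows: R1, R2, R5, R7, R10
Weighted sum = 610000×345 + 757000×293 + 819000×696 + 497000×657 + 594000×763
  = 210450000 + 221801000 + 570024000 + 326529000 + 453222000 = 1782026000
Sum of weights = 345 + 293 + 696 + 657 + 763 = 2754
Weighted mean = 1782026000 / 2754 = 647068.26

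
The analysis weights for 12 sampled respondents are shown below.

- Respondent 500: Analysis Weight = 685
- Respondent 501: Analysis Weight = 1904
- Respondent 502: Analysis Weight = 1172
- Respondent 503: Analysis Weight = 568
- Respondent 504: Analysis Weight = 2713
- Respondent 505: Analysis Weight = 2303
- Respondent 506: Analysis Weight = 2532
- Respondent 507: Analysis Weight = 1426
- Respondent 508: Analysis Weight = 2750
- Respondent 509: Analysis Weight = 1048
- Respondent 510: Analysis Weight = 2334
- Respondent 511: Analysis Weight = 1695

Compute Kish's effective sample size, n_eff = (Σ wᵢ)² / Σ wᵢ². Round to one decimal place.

Σ wᵢ = 685 + 1904 + 1172 + 568 + 2713 + 2303 + 2532 + 1426 + 2750 + 1048 + 2334 + 1695 = 21130
Σ wᵢ² = 43880712
n_eff = 21130² / 43880712 = 446476900 / 43880712 = 10.174787

10.2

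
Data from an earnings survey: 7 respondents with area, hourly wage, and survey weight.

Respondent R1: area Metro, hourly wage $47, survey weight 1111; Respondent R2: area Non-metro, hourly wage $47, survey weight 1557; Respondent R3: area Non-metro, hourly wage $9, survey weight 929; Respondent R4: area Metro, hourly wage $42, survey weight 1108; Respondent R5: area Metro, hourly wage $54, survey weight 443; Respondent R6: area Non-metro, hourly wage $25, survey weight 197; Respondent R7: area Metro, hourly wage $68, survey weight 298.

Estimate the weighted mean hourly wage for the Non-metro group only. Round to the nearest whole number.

Non-metro rows: R2, R3, R6
Weighted sum = 47×1557 + 9×929 + 25×197
  = 73179 + 8361 + 4925 = 86465
Sum of weights = 1557 + 929 + 197 = 2683
Weighted mean = 86465 / 2683 = 32.226985

32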